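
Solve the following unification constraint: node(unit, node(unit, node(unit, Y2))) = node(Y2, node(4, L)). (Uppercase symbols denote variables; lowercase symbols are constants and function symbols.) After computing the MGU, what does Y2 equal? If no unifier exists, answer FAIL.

FAIL

Decompose node/2: unit = Y2,  node(unit, node(unit, Y2)) = node(4, L).
Bind Y2 := unit; substituting into the remaining equation gives: node(unit, node(unit, unit)) = node(4, L).
Decompose node/2: unit = 4,  node(unit, unit) = L.
Clash: constants unit and 4 differ; no unifier exists.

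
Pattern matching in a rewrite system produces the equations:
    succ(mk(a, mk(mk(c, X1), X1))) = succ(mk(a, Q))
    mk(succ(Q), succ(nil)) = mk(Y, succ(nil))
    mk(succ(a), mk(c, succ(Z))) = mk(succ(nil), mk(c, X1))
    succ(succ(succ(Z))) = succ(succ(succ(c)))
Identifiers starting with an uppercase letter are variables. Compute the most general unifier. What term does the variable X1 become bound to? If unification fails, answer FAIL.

Decompose succ/1: mk(a, mk(mk(c, X1), X1)) = mk(a, Q).
Decompose mk/2: a = a,  mk(mk(c, X1), X1) = Q.
Delete trivial equation a = a.
Bind Q := mk(mk(c, X1), X1); substituting into the one remaining equation that mentions Q gives: mk(succ(mk(mk(c, X1), X1)), succ(nil)) = mk(Y, succ(nil)).
Decompose mk/2: succ(mk(mk(c, X1), X1)) = Y,  succ(nil) = succ(nil).
Bind Y := succ(mk(mk(c, X1), X1)); no other remaining equation mentions Y.
Delete trivial equation succ(nil) = succ(nil).
Decompose mk/2: succ(a) = succ(nil),  mk(c, succ(Z)) = mk(c, X1).
Decompose succ/1: a = nil.
Clash: constants a and nil differ; no unifier exists.

FAIL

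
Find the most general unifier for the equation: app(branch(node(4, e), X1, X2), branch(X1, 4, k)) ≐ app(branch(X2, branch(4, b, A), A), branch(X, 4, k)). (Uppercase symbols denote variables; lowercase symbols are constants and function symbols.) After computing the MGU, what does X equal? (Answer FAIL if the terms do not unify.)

branch(4, b, node(4, e))

Decompose app/2: branch(node(4, e), X1, X2) ≐ branch(X2, branch(4, b, A), A),  branch(X1, 4, k) ≐ branch(X, 4, k).
Decompose branch/3: node(4, e) ≐ X2,  X1 ≐ branch(4, b, A),  X2 ≐ A.
Bind X2 := node(4, e); substituting into the one remaining equation that mentions X2 gives: node(4, e) ≐ A.
Bind X1 := branch(4, b, A); substituting into the one remaining equation that mentions X1 gives: branch(branch(4, b, A), 4, k) ≐ branch(X, 4, k).
Bind A := node(4, e); substituting into the remaining equation gives: branch(branch(4, b, node(4, e)), 4, k) ≐ branch(X, 4, k). Substituting into the earlier binding gives X1 := branch(4, b, node(4, e)).
Decompose branch/3: branch(4, b, node(4, e)) ≐ X,  4 ≐ 4,  k ≐ k.
Bind X := branch(4, b, node(4, e)); no other remaining equation mentions X.
Delete trivial equation 4 ≐ 4.
Delete trivial equation k ≐ k.
MGU = { X2 -> node(4, e), X1 -> branch(4, b, node(4, e)), A -> node(4, e), X -> branch(4, b, node(4, e)) }, so X -> branch(4, b, node(4, e)).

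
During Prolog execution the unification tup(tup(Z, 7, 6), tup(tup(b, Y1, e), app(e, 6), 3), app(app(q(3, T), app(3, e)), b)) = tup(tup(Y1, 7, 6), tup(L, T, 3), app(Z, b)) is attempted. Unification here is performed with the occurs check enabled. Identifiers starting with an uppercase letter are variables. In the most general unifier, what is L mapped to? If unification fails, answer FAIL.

Decompose tup/3: tup(Z, 7, 6) = tup(Y1, 7, 6),  tup(tup(b, Y1, e), app(e, 6), 3) = tup(L, T, 3),  app(app(q(3, T), app(3, e)), b) = app(Z, b).
Decompose tup/3: Z = Y1,  7 = 7,  6 = 6.
Bind Z := Y1; substituting into the one remaining equation that mentions Z gives: app(app(q(3, T), app(3, e)), b) = app(Y1, b).
Delete trivial equation 7 = 7.
Delete trivial equation 6 = 6.
Decompose tup/3: tup(b, Y1, e) = L,  app(e, 6) = T,  3 = 3.
Bind L := tup(b, Y1, e); no other remaining equation mentions L.
Bind T := app(e, 6); substituting into the one remaining equation that mentions T gives: app(app(q(3, app(e, 6)), app(3, e)), b) = app(Y1, b).
Delete trivial equation 3 = 3.
Decompose app/2: app(q(3, app(e, 6)), app(3, e)) = Y1,  b = b.
Bind Y1 := app(q(3, app(e, 6)), app(3, e)); no other remaining equation mentions Y1. Substituting into the earlier bindings gives Z := app(q(3, app(e, 6)), app(3, e)), L := tup(b, app(q(3, app(e, 6)), app(3, e)), e).
Delete trivial equation b = b.
MGU = { Z ↦ app(q(3, app(e, 6)), app(3, e)), L ↦ tup(b, app(q(3, app(e, 6)), app(3, e)), e), T ↦ app(e, 6), Y1 ↦ app(q(3, app(e, 6)), app(3, e)) }, so L ↦ tup(b, app(q(3, app(e, 6)), app(3, e)), e).

tup(b, app(q(3, app(e, 6)), app(3, e)), e)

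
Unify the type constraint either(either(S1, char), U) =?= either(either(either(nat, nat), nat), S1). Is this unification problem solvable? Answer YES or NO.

Decompose either/2: either(S1, char) =?= either(either(nat, nat), nat),  U =?= S1.
Decompose either/2: S1 =?= either(nat, nat),  char =?= nat.
Bind S1 := either(nat, nat); substituting into the one remaining equation that mentions S1 gives: U =?= either(nat, nat).
Clash: constants char and nat differ; no unifier exists.

NO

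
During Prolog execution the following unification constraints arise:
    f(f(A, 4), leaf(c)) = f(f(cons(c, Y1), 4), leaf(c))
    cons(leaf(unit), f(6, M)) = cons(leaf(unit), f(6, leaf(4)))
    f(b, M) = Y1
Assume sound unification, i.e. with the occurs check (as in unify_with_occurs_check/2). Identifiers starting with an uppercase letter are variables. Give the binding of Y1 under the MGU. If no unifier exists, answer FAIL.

Decompose f/2: f(A, 4) = f(cons(c, Y1), 4),  leaf(c) = leaf(c).
Decompose f/2: A = cons(c, Y1),  4 = 4.
Bind A := cons(c, Y1); no other remaining equation mentions A.
Delete trivial equation 4 = 4.
Delete trivial equation leaf(c) = leaf(c).
Decompose cons/2: leaf(unit) = leaf(unit),  f(6, M) = f(6, leaf(4)).
Delete trivial equation leaf(unit) = leaf(unit).
Decompose f/2: 6 = 6,  M = leaf(4).
Delete trivial equation 6 = 6.
Bind M := leaf(4); substituting into the remaining equation gives: f(b, leaf(4)) = Y1.
Bind Y1 := f(b, leaf(4)). Substituting into the earlier binding gives A := cons(c, f(b, leaf(4))).
MGU = { A ↦ cons(c, f(b, leaf(4))), M ↦ leaf(4), Y1 ↦ f(b, leaf(4)) }, so Y1 ↦ f(b, leaf(4)).

f(b, leaf(4))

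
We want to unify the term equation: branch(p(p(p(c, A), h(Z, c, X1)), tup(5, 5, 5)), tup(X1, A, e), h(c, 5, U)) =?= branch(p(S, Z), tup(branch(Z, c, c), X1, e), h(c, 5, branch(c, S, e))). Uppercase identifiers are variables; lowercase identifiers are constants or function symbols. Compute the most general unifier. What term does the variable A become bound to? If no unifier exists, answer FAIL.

Decompose branch/3: p(p(p(c, A), h(Z, c, X1)), tup(5, 5, 5)) =?= p(S, Z),  tup(X1, A, e) =?= tup(branch(Z, c, c), X1, e),  h(c, 5, U) =?= h(c, 5, branch(c, S, e)).
Decompose p/2: p(p(c, A), h(Z, c, X1)) =?= S,  tup(5, 5, 5) =?= Z.
Bind S := p(p(c, A), h(Z, c, X1)); substituting into the one remaining equation that mentions S gives: h(c, 5, U) =?= h(c, 5, branch(c, p(p(c, A), h(Z, c, X1)), e)).
Bind Z := tup(5, 5, 5); substituting into the remaining equations gives: tup(X1, A, e) =?= tup(branch(tup(5, 5, 5), c, c), X1, e),  h(c, 5, U) =?= h(c, 5, branch(c, p(p(c, A), h(tup(5, 5, 5), c, X1)), e)). Substituting into the earlier binding gives S := p(p(c, A), h(tup(5, 5, 5), c, X1)).
Decompose tup/3: X1 =?= branch(tup(5, 5, 5), c, c),  A =?= X1,  e =?= e.
Bind X1 := branch(tup(5, 5, 5), c, c); substituting into the 2 remaining equations that mention X1 gives: A =?= branch(tup(5, 5, 5), c, c),  h(c, 5, U) =?= h(c, 5, branch(c, p(p(c, A), h(tup(5, 5, 5), c, branch(tup(5, 5, 5), c, c))), e)). Substituting into the earlier binding gives S := p(p(c, A), h(tup(5, 5, 5), c, branch(tup(5, 5, 5), c, c))).
Bind A := branch(tup(5, 5, 5), c, c); substituting into the one remaining equation that mentions A gives: h(c, 5, U) =?= h(c, 5, branch(c, p(p(c, branch(tup(5, 5, 5), c, c)), h(tup(5, 5, 5), c, branch(tup(5, 5, 5), c, c))), e)). Substituting into the earlier binding gives S := p(p(c, branch(tup(5, 5, 5), c, c)), h(tup(5, 5, 5), c, branch(tup(5, 5, 5), c, c))).
Delete trivial equation e =?= e.
Decompose h/3: c =?= c,  5 =?= 5,  U =?= branch(c, p(p(c, branch(tup(5, 5, 5), c, c)), h(tup(5, 5, 5), c, branch(tup(5, 5, 5), c, c))), e).
Delete trivial equation c =?= c.
Delete trivial equation 5 =?= 5.
Bind U := branch(c, p(p(c, branch(tup(5, 5, 5), c, c)), h(tup(5, 5, 5), c, branch(tup(5, 5, 5), c, c))), e).
MGU = { S -> p(p(c, branch(tup(5, 5, 5), c, c)), h(tup(5, 5, 5), c, branch(tup(5, 5, 5), c, c))), Z -> tup(5, 5, 5), X1 -> branch(tup(5, 5, 5), c, c), A -> branch(tup(5, 5, 5), c, c), U -> branch(c, p(p(c, branch(tup(5, 5, 5), c, c)), h(tup(5, 5, 5), c, branch(tup(5, 5, 5), c, c))), e) }, so A -> branch(tup(5, 5, 5), c, c).

branch(tup(5, 5, 5), c, c)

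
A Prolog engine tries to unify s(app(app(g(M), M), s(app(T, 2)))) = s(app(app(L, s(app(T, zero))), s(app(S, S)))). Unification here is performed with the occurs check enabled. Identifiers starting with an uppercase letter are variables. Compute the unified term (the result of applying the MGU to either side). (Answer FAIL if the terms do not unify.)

s(app(app(g(s(app(2, zero))), s(app(2, zero))), s(app(2, 2))))

Decompose s/1: app(app(g(M), M), s(app(T, 2))) = app(app(L, s(app(T, zero))), s(app(S, S))).
Decompose app/2: app(g(M), M) = app(L, s(app(T, zero))),  s(app(T, 2)) = s(app(S, S)).
Decompose app/2: g(M) = L,  M = s(app(T, zero)).
Bind L := g(M); no other remaining equation mentions L.
Bind M := s(app(T, zero)); no other remaining equation mentions M. Substituting into the earlier binding gives L := g(s(app(T, zero))).
Decompose s/1: app(T, 2) = app(S, S).
Decompose app/2: T = S,  2 = S.
Bind T := S; no other remaining equation mentions T. Substituting into the earlier bindings gives L := g(s(app(S, zero))), M := s(app(S, zero)).
Bind S := 2. Substituting into the earlier bindings gives L := g(s(app(2, zero))), M := s(app(2, zero)), T := 2.
Applying the MGU to either side gives s(app(app(g(s(app(2, zero))), s(app(2, zero))), s(app(2, 2)))).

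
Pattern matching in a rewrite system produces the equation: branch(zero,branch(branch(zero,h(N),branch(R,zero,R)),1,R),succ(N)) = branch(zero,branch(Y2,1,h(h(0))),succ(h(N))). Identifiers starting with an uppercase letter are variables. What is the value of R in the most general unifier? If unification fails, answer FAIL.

Decompose branch/3: zero = zero,  branch(branch(zero,h(N),branch(R,zero,R)),1,R) = branch(Y2,1,h(h(0))),  succ(N) = succ(h(N)).
Delete trivial equation zero = zero.
Decompose branch/3: branch(zero,h(N),branch(R,zero,R)) = Y2,  1 = 1,  R = h(h(0)).
Bind Y2 := branch(zero,h(N),branch(R,zero,R)); no other remaining equation mentions Y2.
Delete trivial equation 1 = 1.
Bind R := h(h(0)); no other remaining equation mentions R. Substituting into the earlier binding gives Y2 := branch(zero,h(N),branch(h(h(0)),zero,h(h(0)))).
Decompose succ/1: N = h(N).
Occurs check fails: N occurs in h(N); the equation N = h(N) has no finite solution.

FAIL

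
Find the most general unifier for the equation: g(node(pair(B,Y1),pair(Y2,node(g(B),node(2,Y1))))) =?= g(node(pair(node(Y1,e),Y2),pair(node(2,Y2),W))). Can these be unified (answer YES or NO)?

Decompose g/1: node(pair(B,Y1),pair(Y2,node(g(B),node(2,Y1)))) =?= node(pair(node(Y1,e),Y2),pair(node(2,Y2),W)).
Decompose node/2: pair(B,Y1) =?= pair(node(Y1,e),Y2),  pair(Y2,node(g(B),node(2,Y1))) =?= pair(node(2,Y2),W).
Decompose pair/2: B =?= node(Y1,e),  Y1 =?= Y2.
Bind B := node(Y1,e); substituting into the one remaining equation that mentions B gives: pair(Y2,node(g(node(Y1,e)),node(2,Y1))) =?= pair(node(2,Y2),W).
Bind Y1 := Y2; substituting into the remaining equation gives: pair(Y2,node(g(node(Y2,e)),node(2,Y2))) =?= pair(node(2,Y2),W). Substituting into the earlier binding gives B := node(Y2,e).
Decompose pair/2: Y2 =?= node(2,Y2),  node(g(node(Y2,e)),node(2,Y2)) =?= W.
Occurs check fails: Y2 occurs in node(2,Y2); the equation Y2 =?= node(2,Y2) has no finite solution.

NO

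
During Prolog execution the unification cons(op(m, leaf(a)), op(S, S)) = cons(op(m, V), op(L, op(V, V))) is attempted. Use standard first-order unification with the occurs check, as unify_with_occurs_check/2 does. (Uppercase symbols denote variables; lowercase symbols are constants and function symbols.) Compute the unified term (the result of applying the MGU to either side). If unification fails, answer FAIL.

cons(op(m, leaf(a)), op(op(leaf(a), leaf(a)), op(leaf(a), leaf(a))))

Decompose cons/2: op(m, leaf(a)) = op(m, V),  op(S, S) = op(L, op(V, V)).
Decompose op/2: m = m,  leaf(a) = V.
Delete trivial equation m = m.
Bind V := leaf(a); substituting into the remaining equation gives: op(S, S) = op(L, op(leaf(a), leaf(a))).
Decompose op/2: S = L,  S = op(leaf(a), leaf(a)).
Bind S := L; substituting into the remaining equation gives: L = op(leaf(a), leaf(a)).
Bind L := op(leaf(a), leaf(a)). Substituting into the earlier binding gives S := op(leaf(a), leaf(a)).
Applying the MGU to either side gives cons(op(m, leaf(a)), op(op(leaf(a), leaf(a)), op(leaf(a), leaf(a)))).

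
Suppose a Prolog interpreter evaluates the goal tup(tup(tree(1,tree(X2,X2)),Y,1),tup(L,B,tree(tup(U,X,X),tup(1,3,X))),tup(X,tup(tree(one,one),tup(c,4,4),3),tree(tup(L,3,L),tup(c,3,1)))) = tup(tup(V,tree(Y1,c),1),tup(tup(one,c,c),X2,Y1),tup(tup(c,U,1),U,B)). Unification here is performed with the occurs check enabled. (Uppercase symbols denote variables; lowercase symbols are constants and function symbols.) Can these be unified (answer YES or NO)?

YES

Decompose tup/3: tup(tree(1,tree(X2,X2)),Y,1) = tup(V,tree(Y1,c),1),  tup(L,B,tree(tup(U,X,X),tup(1,3,X))) = tup(tup(one,c,c),X2,Y1),  tup(X,tup(tree(one,one),tup(c,4,4),3),tree(tup(L,3,L),tup(c,3,1))) = tup(tup(c,U,1),U,B).
Decompose tup/3: tree(1,tree(X2,X2)) = V,  Y = tree(Y1,c),  1 = 1.
Bind V := tree(1,tree(X2,X2)); no other remaining equation mentions V.
Bind Y := tree(Y1,c); no other remaining equation mentions Y.
Delete trivial equation 1 = 1.
Decompose tup/3: L = tup(one,c,c),  B = X2,  tree(tup(U,X,X),tup(1,3,X)) = Y1.
Bind L := tup(one,c,c); substituting into the one remaining equation that mentions L gives: tup(X,tup(tree(one,one),tup(c,4,4),3),tree(tup(tup(one,c,c),3,tup(one,c,c)),tup(c,3,1))) = tup(tup(c,U,1),U,B).
Bind B := X2; substituting into the one remaining equation that mentions B gives: tup(X,tup(tree(one,one),tup(c,4,4),3),tree(tup(tup(one,c,c),3,tup(one,c,c)),tup(c,3,1))) = tup(tup(c,U,1),U,X2).
Bind Y1 := tree(tup(U,X,X),tup(1,3,X)); no other remaining equation mentions Y1. Substituting into the earlier binding gives Y := tree(tree(tup(U,X,X),tup(1,3,X)),c).
Decompose tup/3: X = tup(c,U,1),  tup(tree(one,one),tup(c,4,4),3) = U,  tree(tup(tup(one,c,c),3,tup(one,c,c)),tup(c,3,1)) = X2.
Bind X := tup(c,U,1); no other remaining equation mentions X. Substituting into the earlier bindings gives Y := tree(tree(tup(U,tup(c,U,1),tup(c,U,1)),tup(1,3,tup(c,U,1))),c), Y1 := tree(tup(U,tup(c,U,1),tup(c,U,1)),tup(1,3,tup(c,U,1))).
Bind U := tup(tree(one,one),tup(c,4,4),3); no other remaining equation mentions U. Substituting into the earlier bindings gives Y := tree(tree(tup(tup(tree(one,one),tup(c,4,4),3),tup(c,tup(tree(one,one),tup(c,4,4),3),1),tup(c,tup(tree(one,one),tup(c,4,4),3),1)),tup(1,3,tup(c,tup(tree(one,one),tup(c,4,4),3),1))),c), Y1 := tree(tup(tup(tree(one,one),tup(c,4,4),3),tup(c,tup(tree(one,one),tup(c,4,4),3),1),tup(c,tup(tree(one,one),tup(c,4,4),3),1)),tup(1,3,tup(c,tup(tree(one,one),tup(c,4,4),3),1))), X := tup(c,tup(tree(one,one),tup(c,4,4),3),1).
Bind X2 := tree(tup(tup(one,c,c),3,tup(one,c,c)),tup(c,3,1)). Substituting into the earlier bindings gives V := tree(1,tree(tree(tup(tup(one,c,c),3,tup(one,c,c)),tup(c,3,1)),tree(tup(tup(one,c,c),3,tup(one,c,c)),tup(c,3,1)))), B := tree(tup(tup(one,c,c),3,tup(one,c,c)),tup(c,3,1)).
No equations remain and no clash or occurs-check failure arose, so a unifier exists.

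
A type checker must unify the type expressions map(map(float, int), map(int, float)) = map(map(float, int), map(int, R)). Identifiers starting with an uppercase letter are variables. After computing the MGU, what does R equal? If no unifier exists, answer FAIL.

float

Decompose map/2: map(float, int) = map(float, int),  map(int, float) = map(int, R).
Delete trivial equation map(float, int) = map(float, int).
Decompose map/2: int = int,  float = R.
Delete trivial equation int = int.
Bind R := float.
MGU = { R ↦ float }, so R ↦ float.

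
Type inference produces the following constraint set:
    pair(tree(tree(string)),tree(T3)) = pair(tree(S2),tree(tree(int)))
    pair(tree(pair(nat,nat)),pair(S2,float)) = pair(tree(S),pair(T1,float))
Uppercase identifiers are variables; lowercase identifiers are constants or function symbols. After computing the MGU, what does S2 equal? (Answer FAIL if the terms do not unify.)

tree(string)

Decompose pair/2: tree(tree(string)) = tree(S2),  tree(T3) = tree(tree(int)).
Decompose tree/1: tree(string) = S2.
Bind S2 := tree(string); substituting into the one remaining equation that mentions S2 gives: pair(tree(pair(nat,nat)),pair(tree(string),float)) = pair(tree(S),pair(T1,float)).
Decompose tree/1: T3 = tree(int).
Bind T3 := tree(int); no other remaining equation mentions T3.
Decompose pair/2: tree(pair(nat,nat)) = tree(S),  pair(tree(string),float) = pair(T1,float).
Decompose tree/1: pair(nat,nat) = S.
Bind S := pair(nat,nat); no other remaining equation mentions S.
Decompose pair/2: tree(string) = T1,  float = float.
Bind T1 := tree(string); no other remaining equation mentions T1.
Delete trivial equation float = float.
MGU = { S2 ↦ tree(string), T3 ↦ tree(int), S ↦ pair(nat,nat), T1 ↦ tree(string) }, so S2 ↦ tree(string).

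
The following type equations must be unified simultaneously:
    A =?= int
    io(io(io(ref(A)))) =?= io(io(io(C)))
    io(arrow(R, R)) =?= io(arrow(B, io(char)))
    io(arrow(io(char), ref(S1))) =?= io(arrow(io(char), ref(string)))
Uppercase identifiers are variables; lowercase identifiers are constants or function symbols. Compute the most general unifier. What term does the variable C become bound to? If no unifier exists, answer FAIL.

ref(int)

Bind A := int; substituting into the one remaining equation that mentions A gives: io(io(io(ref(int)))) =?= io(io(io(C))).
Decompose io/1: io(io(ref(int))) =?= io(io(C)).
Decompose io/1: io(ref(int)) =?= io(C).
Decompose io/1: ref(int) =?= C.
Bind C := ref(int); no other remaining equation mentions C.
Decompose io/1: arrow(R, R) =?= arrow(B, io(char)).
Decompose arrow/2: R =?= B,  R =?= io(char).
Bind R := B; substituting into the one remaining equation that mentions R gives: B =?= io(char).
Bind B := io(char); no other remaining equation mentions B. Substituting into the earlier binding gives R := io(char).
Decompose io/1: arrow(io(char), ref(S1)) =?= arrow(io(char), ref(string)).
Decompose arrow/2: io(char) =?= io(char),  ref(S1) =?= ref(string).
Delete trivial equation io(char) =?= io(char).
Decompose ref/1: S1 =?= string.
Bind S1 := string.
MGU = { A ↦ int, C ↦ ref(int), R ↦ io(char), B ↦ io(char), S1 ↦ string }, so C ↦ ref(int).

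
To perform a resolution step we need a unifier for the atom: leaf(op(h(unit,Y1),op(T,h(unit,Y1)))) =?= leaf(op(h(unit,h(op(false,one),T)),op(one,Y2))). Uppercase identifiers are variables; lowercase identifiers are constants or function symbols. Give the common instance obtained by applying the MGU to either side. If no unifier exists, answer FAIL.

leaf(op(h(unit,h(op(false,one),one)),op(one,h(unit,h(op(false,one),one)))))

Decompose leaf/1: op(h(unit,Y1),op(T,h(unit,Y1))) =?= op(h(unit,h(op(false,one),T)),op(one,Y2)).
Decompose op/2: h(unit,Y1) =?= h(unit,h(op(false,one),T)),  op(T,h(unit,Y1)) =?= op(one,Y2).
Decompose h/2: unit =?= unit,  Y1 =?= h(op(false,one),T).
Delete trivial equation unit =?= unit.
Bind Y1 := h(op(false,one),T); substituting into the remaining equation gives: op(T,h(unit,h(op(false,one),T))) =?= op(one,Y2).
Decompose op/2: T =?= one,  h(unit,h(op(false,one),T)) =?= Y2.
Bind T := one; substituting into the remaining equation gives: h(unit,h(op(false,one),one)) =?= Y2. Substituting into the earlier binding gives Y1 := h(op(false,one),one).
Bind Y2 := h(unit,h(op(false,one),one)).
Applying the MGU to either side gives leaf(op(h(unit,h(op(false,one),one)),op(one,h(unit,h(op(false,one),one))))).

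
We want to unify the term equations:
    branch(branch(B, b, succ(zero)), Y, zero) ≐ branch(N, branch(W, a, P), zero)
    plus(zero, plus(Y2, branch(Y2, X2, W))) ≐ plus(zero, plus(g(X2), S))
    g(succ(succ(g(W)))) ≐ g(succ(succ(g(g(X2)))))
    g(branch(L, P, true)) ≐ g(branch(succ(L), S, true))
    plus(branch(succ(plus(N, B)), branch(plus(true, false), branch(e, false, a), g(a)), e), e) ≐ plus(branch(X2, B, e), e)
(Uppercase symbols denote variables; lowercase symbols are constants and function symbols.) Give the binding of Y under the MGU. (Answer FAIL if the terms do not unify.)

FAIL

Decompose branch/3: branch(B, b, succ(zero)) ≐ N,  Y ≐ branch(W, a, P),  zero ≐ zero.
Bind N := branch(B, b, succ(zero)); substituting into the one remaining equation that mentions N gives: plus(branch(succ(plus(branch(B, b, succ(zero)), B)), branch(plus(true, false), branch(e, false, a), g(a)), e), e) ≐ plus(branch(X2, B, e), e).
Bind Y := branch(W, a, P); no other remaining equation mentions Y.
Delete trivial equation zero ≐ zero.
Decompose plus/2: zero ≐ zero,  plus(Y2, branch(Y2, X2, W)) ≐ plus(g(X2), S).
Delete trivial equation zero ≐ zero.
Decompose plus/2: Y2 ≐ g(X2),  branch(Y2, X2, W) ≐ S.
Bind Y2 := g(X2); substituting into the one remaining equation that mentions Y2 gives: branch(g(X2), X2, W) ≐ S.
Bind S := branch(g(X2), X2, W); substituting into the one remaining equation that mentions S gives: g(branch(L, P, true)) ≐ g(branch(succ(L), branch(g(X2), X2, W), true)).
Decompose g/1: succ(succ(g(W))) ≐ succ(succ(g(g(X2)))).
Decompose succ/1: succ(g(W)) ≐ succ(g(g(X2))).
Decompose succ/1: g(W) ≐ g(g(X2)).
Decompose g/1: W ≐ g(X2).
Bind W := g(X2); substituting into the one remaining equation that mentions W gives: g(branch(L, P, true)) ≐ g(branch(succ(L), branch(g(X2), X2, g(X2)), true)). Substituting into the earlier bindings gives Y := branch(g(X2), a, P), S := branch(g(X2), X2, g(X2)).
Decompose g/1: branch(L, P, true) ≐ branch(succ(L), branch(g(X2), X2, g(X2)), true).
Decompose branch/3: L ≐ succ(L),  P ≐ branch(g(X2), X2, g(X2)),  true ≐ true.
Occurs check fails: L occurs in succ(L); the equation L ≐ succ(L) has no finite solution.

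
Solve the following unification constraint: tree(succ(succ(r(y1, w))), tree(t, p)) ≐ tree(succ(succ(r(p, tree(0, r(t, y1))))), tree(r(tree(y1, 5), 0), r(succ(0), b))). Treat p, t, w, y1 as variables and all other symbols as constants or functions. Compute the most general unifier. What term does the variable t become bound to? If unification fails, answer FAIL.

Decompose tree/2: succ(succ(r(y1, w))) ≐ succ(succ(r(p, tree(0, r(t, y1))))),  tree(t, p) ≐ tree(r(tree(y1, 5), 0), r(succ(0), b)).
Decompose succ/1: succ(r(y1, w)) ≐ succ(r(p, tree(0, r(t, y1)))).
Decompose succ/1: r(y1, w) ≐ r(p, tree(0, r(t, y1))).
Decompose r/2: y1 ≐ p,  w ≐ tree(0, r(t, y1)).
Bind y1 := p; substituting into the remaining equations gives: w ≐ tree(0, r(t, p)),  tree(t, p) ≐ tree(r(tree(p, 5), 0), r(succ(0), b)).
Bind w := tree(0, r(t, p)); no other remaining equation mentions w.
Decompose tree/2: t ≐ r(tree(p, 5), 0),  p ≐ r(succ(0), b).
Bind t := r(tree(p, 5), 0); no other remaining equation mentions t. Substituting into the earlier binding gives w := tree(0, r(r(tree(p, 5), 0), p)).
Bind p := r(succ(0), b). Substituting into the earlier bindings gives y1 := r(succ(0), b), w := tree(0, r(r(tree(r(succ(0), b), 5), 0), r(succ(0), b))), t := r(tree(r(succ(0), b), 5), 0).
MGU = { y1 := r(succ(0), b), w := tree(0, r(r(tree(r(succ(0), b), 5), 0), r(succ(0), b))), t := r(tree(r(succ(0), b), 5), 0), p := r(succ(0), b) }, so t := r(tree(r(succ(0), b), 5), 0).

r(tree(r(succ(0), b), 5), 0)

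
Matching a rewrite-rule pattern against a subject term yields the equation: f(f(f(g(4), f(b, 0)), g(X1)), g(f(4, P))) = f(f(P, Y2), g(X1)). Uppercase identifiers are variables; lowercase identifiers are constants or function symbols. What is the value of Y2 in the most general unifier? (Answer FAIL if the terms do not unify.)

Decompose f/2: f(f(g(4), f(b, 0)), g(X1)) = f(P, Y2),  g(f(4, P)) = g(X1).
Decompose f/2: f(g(4), f(b, 0)) = P,  g(X1) = Y2.
Bind P := f(g(4), f(b, 0)); substituting into the one remaining equation that mentions P gives: g(f(4, f(g(4), f(b, 0)))) = g(X1).
Bind Y2 := g(X1); no other remaining equation mentions Y2.
Decompose g/1: f(4, f(g(4), f(b, 0))) = X1.
Bind X1 := f(4, f(g(4), f(b, 0))). Substituting into the earlier binding gives Y2 := g(f(4, f(g(4), f(b, 0)))).
MGU = { P -> f(g(4), f(b, 0)), Y2 -> g(f(4, f(g(4), f(b, 0)))), X1 -> f(4, f(g(4), f(b, 0))) }, so Y2 -> g(f(4, f(g(4), f(b, 0)))).

g(f(4, f(g(4), f(b, 0))))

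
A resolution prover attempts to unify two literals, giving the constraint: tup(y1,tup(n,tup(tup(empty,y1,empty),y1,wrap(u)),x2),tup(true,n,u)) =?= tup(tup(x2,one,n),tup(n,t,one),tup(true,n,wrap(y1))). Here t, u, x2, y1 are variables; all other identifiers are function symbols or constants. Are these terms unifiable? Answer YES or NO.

YES

Decompose tup/3: y1 =?= tup(x2,one,n),  tup(n,tup(tup(empty,y1,empty),y1,wrap(u)),x2) =?= tup(n,t,one),  tup(true,n,u) =?= tup(true,n,wrap(y1)).
Bind y1 := tup(x2,one,n); substituting into the remaining equations gives: tup(n,tup(tup(empty,tup(x2,one,n),empty),tup(x2,one,n),wrap(u)),x2) =?= tup(n,t,one),  tup(true,n,u) =?= tup(true,n,wrap(tup(x2,one,n))).
Decompose tup/3: n =?= n,  tup(tup(empty,tup(x2,one,n),empty),tup(x2,one,n),wrap(u)) =?= t,  x2 =?= one.
Delete trivial equation n =?= n.
Bind t := tup(tup(empty,tup(x2,one,n),empty),tup(x2,one,n),wrap(u)); no other remaining equation mentions t.
Bind x2 := one; substituting into the remaining equation gives: tup(true,n,u) =?= tup(true,n,wrap(tup(one,one,n))). Substituting into the earlier bindings gives y1 := tup(one,one,n), t := tup(tup(empty,tup(one,one,n),empty),tup(one,one,n),wrap(u)).
Decompose tup/3: true =?= true,  n =?= n,  u =?= wrap(tup(one,one,n)).
Delete trivial equation true =?= true.
Delete trivial equation n =?= n.
Bind u := wrap(tup(one,one,n)). Substituting into the earlier binding gives t := tup(tup(empty,tup(one,one,n),empty),tup(one,one,n),wrap(wrap(tup(one,one,n)))).
No equations remain and no clash or occurs-check failure arose, so a unifier exists.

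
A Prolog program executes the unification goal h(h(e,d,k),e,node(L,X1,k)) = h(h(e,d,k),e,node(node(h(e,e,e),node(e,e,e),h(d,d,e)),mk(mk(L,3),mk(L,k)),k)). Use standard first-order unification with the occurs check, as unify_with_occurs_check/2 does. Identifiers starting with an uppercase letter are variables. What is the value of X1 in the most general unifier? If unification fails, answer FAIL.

mk(mk(node(h(e,e,e),node(e,e,e),h(d,d,e)),3),mk(node(h(e,e,e),node(e,e,e),h(d,d,e)),k))

Decompose h/3: h(e,d,k) = h(e,d,k),  e = e,  node(L,X1,k) = node(node(h(e,e,e),node(e,e,e),h(d,d,e)),mk(mk(L,3),mk(L,k)),k).
Delete trivial equation h(e,d,k) = h(e,d,k).
Delete trivial equation e = e.
Decompose node/3: L = node(h(e,e,e),node(e,e,e),h(d,d,e)),  X1 = mk(mk(L,3),mk(L,k)),  k = k.
Bind L := node(h(e,e,e),node(e,e,e),h(d,d,e)); substituting into the one remaining equation that mentions L gives: X1 = mk(mk(node(h(e,e,e),node(e,e,e),h(d,d,e)),3),mk(node(h(e,e,e),node(e,e,e),h(d,d,e)),k)).
Bind X1 := mk(mk(node(h(e,e,e),node(e,e,e),h(d,d,e)),3),mk(node(h(e,e,e),node(e,e,e),h(d,d,e)),k)); no other remaining equation mentions X1.
Delete trivial equation k = k.
MGU = { L = node(h(e,e,e),node(e,e,e),h(d,d,e)), X1 = mk(mk(node(h(e,e,e),node(e,e,e),h(d,d,e)),3),mk(node(h(e,e,e),node(e,e,e),h(d,d,e)),k)) }, so X1 = mk(mk(node(h(e,e,e),node(e,e,e),h(d,d,e)),3),mk(node(h(e,e,e),node(e,e,e),h(d,d,e)),k)).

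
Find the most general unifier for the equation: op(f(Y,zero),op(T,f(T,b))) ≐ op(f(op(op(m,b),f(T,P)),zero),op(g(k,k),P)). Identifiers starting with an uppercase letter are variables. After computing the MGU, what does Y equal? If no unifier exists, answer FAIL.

Decompose op/2: f(Y,zero) ≐ f(op(op(m,b),f(T,P)),zero),  op(T,f(T,b)) ≐ op(g(k,k),P).
Decompose f/2: Y ≐ op(op(m,b),f(T,P)),  zero ≐ zero.
Bind Y := op(op(m,b),f(T,P)); no other remaining equation mentions Y.
Delete trivial equation zero ≐ zero.
Decompose op/2: T ≐ g(k,k),  f(T,b) ≐ P.
Bind T := g(k,k); substituting into the remaining equation gives: f(g(k,k),b) ≐ P. Substituting into the earlier binding gives Y := op(op(m,b),f(g(k,k),P)).
Bind P := f(g(k,k),b). Substituting into the earlier binding gives Y := op(op(m,b),f(g(k,k),f(g(k,k),b))).
MGU = { Y := op(op(m,b),f(g(k,k),f(g(k,k),b))), T := g(k,k), P := f(g(k,k),b) }, so Y := op(op(m,b),f(g(k,k),f(g(k,k),b))).

op(op(m,b),f(g(k,k),f(g(k,k),b)))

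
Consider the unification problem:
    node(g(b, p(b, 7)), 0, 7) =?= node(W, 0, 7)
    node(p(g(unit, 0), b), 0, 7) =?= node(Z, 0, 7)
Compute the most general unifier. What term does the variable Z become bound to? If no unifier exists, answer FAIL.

p(g(unit, 0), b)

Decompose node/3: g(b, p(b, 7)) =?= W,  0 =?= 0,  7 =?= 7.
Bind W := g(b, p(b, 7)); no other remaining equation mentions W.
Delete trivial equation 0 =?= 0.
Delete trivial equation 7 =?= 7.
Decompose node/3: p(g(unit, 0), b) =?= Z,  0 =?= 0,  7 =?= 7.
Bind Z := p(g(unit, 0), b); no other remaining equation mentions Z.
Delete trivial equation 0 =?= 0.
Delete trivial equation 7 =?= 7.
MGU = { W := g(b, p(b, 7)), Z := p(g(unit, 0), b) }, so Z := p(g(unit, 0), b).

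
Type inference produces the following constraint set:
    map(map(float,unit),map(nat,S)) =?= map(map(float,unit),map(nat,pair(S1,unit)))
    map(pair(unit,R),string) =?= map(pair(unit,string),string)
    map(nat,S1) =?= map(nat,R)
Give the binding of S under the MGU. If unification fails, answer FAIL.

pair(string,unit)

Decompose map/2: map(float,unit) =?= map(float,unit),  map(nat,S) =?= map(nat,pair(S1,unit)).
Delete trivial equation map(float,unit) =?= map(float,unit).
Decompose map/2: nat =?= nat,  S =?= pair(S1,unit).
Delete trivial equation nat =?= nat.
Bind S := pair(S1,unit); no other remaining equation mentions S.
Decompose map/2: pair(unit,R) =?= pair(unit,string),  string =?= string.
Decompose pair/2: unit =?= unit,  R =?= string.
Delete trivial equation unit =?= unit.
Bind R := string; substituting into the one remaining equation that mentions R gives: map(nat,S1) =?= map(nat,string).
Delete trivial equation string =?= string.
Decompose map/2: nat =?= nat,  S1 =?= string.
Delete trivial equation nat =?= nat.
Bind S1 := string. Substituting into the earlier binding gives S := pair(string,unit).
MGU = { S ↦ pair(string,unit), R ↦ string, S1 ↦ string }, so S ↦ pair(string,unit).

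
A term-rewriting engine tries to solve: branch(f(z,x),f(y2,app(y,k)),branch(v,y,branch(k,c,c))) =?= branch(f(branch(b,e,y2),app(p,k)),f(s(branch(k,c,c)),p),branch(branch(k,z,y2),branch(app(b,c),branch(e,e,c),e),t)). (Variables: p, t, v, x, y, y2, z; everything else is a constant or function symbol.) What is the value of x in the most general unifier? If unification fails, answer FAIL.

Decompose branch/3: f(z,x) =?= f(branch(b,e,y2),app(p,k)),  f(y2,app(y,k)) =?= f(s(branch(k,c,c)),p),  branch(v,y,branch(k,c,c)) =?= branch(branch(k,z,y2),branch(app(b,c),branch(e,e,c),e),t).
Decompose f/2: z =?= branch(b,e,y2),  x =?= app(p,k).
Bind z := branch(b,e,y2); substituting into the one remaining equation that mentions z gives: branch(v,y,branch(k,c,c)) =?= branch(branch(k,branch(b,e,y2),y2),branch(app(b,c),branch(e,e,c),e),t).
Bind x := app(p,k); no other remaining equation mentions x.
Decompose f/2: y2 =?= s(branch(k,c,c)),  app(y,k) =?= p.
Bind y2 := s(branch(k,c,c)); substituting into the one remaining equation that mentions y2 gives: branch(v,y,branch(k,c,c)) =?= branch(branch(k,branch(b,e,s(branch(k,c,c))),s(branch(k,c,c))),branch(app(b,c),branch(e,e,c),e),t). Substituting into the earlier binding gives z := branch(b,e,s(branch(k,c,c))).
Bind p := app(y,k); no other remaining equation mentions p. Substituting into the earlier binding gives x := app(app(y,k),k).
Decompose branch/3: v =?= branch(k,branch(b,e,s(branch(k,c,c))),s(branch(k,c,c))),  y =?= branch(app(b,c),branch(e,e,c),e),  branch(k,c,c) =?= t.
Bind v := branch(k,branch(b,e,s(branch(k,c,c))),s(branch(k,c,c))); no other remaining equation mentions v.
Bind y := branch(app(b,c),branch(e,e,c),e); no other remaining equation mentions y. Substituting into the earlier bindings gives x := app(app(branch(app(b,c),branch(e,e,c),e),k),k), p := app(branch(app(b,c),branch(e,e,c),e),k).
Bind t := branch(k,c,c).
MGU = { z ↦ branch(b,e,s(branch(k,c,c))), x ↦ app(app(branch(app(b,c),branch(e,e,c),e),k),k), y2 ↦ s(branch(k,c,c)), p ↦ app(branch(app(b,c),branch(e,e,c),e),k), v ↦ branch(k,branch(b,e,s(branch(k,c,c))),s(branch(k,c,c))), y ↦ branch(app(b,c),branch(e,e,c),e), t ↦ branch(k,c,c) }, so x ↦ app(app(branch(app(b,c),branch(e,e,c),e),k),k).

app(app(branch(app(b,c),branch(e,e,c),e),k),k)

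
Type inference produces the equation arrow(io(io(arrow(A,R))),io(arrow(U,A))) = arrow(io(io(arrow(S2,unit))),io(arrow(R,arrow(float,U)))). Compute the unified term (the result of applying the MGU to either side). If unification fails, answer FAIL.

Decompose arrow/2: io(io(arrow(A,R))) = io(io(arrow(S2,unit))),  io(arrow(U,A)) = io(arrow(R,arrow(float,U))).
Decompose io/1: io(arrow(A,R)) = io(arrow(S2,unit)).
Decompose io/1: arrow(A,R) = arrow(S2,unit).
Decompose arrow/2: A = S2,  R = unit.
Bind A := S2; substituting into the one remaining equation that mentions A gives: io(arrow(U,S2)) = io(arrow(R,arrow(float,U))).
Bind R := unit; substituting into the remaining equation gives: io(arrow(U,S2)) = io(arrow(unit,arrow(float,U))).
Decompose io/1: arrow(U,S2) = arrow(unit,arrow(float,U)).
Decompose arrow/2: U = unit,  S2 = arrow(float,U).
Bind U := unit; substituting into the remaining equation gives: S2 = arrow(float,unit).
Bind S2 := arrow(float,unit). Substituting into the earlier binding gives A := arrow(float,unit).
Applying the MGU to either side gives arrow(io(io(arrow(arrow(float,unit),unit))),io(arrow(unit,arrow(float,unit)))).

arrow(io(io(arrow(arrow(float,unit),unit))),io(arrow(unit,arrow(float,unit))))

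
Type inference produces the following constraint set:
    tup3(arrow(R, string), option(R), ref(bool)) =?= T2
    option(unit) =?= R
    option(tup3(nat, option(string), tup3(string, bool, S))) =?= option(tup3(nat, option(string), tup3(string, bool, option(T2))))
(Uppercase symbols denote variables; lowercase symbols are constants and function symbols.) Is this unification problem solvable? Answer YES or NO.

YES

Bind T2 := tup3(arrow(R, string), option(R), ref(bool)); substituting into the one remaining equation that mentions T2 gives: option(tup3(nat, option(string), tup3(string, bool, S))) =?= option(tup3(nat, option(string), tup3(string, bool, option(tup3(arrow(R, string), option(R), ref(bool)))))).
Bind R := option(unit); substituting into the remaining equation gives: option(tup3(nat, option(string), tup3(string, bool, S))) =?= option(tup3(nat, option(string), tup3(string, bool, option(tup3(arrow(option(unit), string), option(option(unit)), ref(bool)))))). Substituting into the earlier binding gives T2 := tup3(arrow(option(unit), string), option(option(unit)), ref(bool)).
Decompose option/1: tup3(nat, option(string), tup3(string, bool, S)) =?= tup3(nat, option(string), tup3(string, bool, option(tup3(arrow(option(unit), string), option(option(unit)), ref(bool))))).
Decompose tup3/3: nat =?= nat,  option(string) =?= option(string),  tup3(string, bool, S) =?= tup3(string, bool, option(tup3(arrow(option(unit), string), option(option(unit)), ref(bool)))).
Delete trivial equation nat =?= nat.
Delete trivial equation option(string) =?= option(string).
Decompose tup3/3: string =?= string,  bool =?= bool,  S =?= option(tup3(arrow(option(unit), string), option(option(unit)), ref(bool))).
Delete trivial equation string =?= string.
Delete trivial equation bool =?= bool.
Bind S := option(tup3(arrow(option(unit), string), option(option(unit)), ref(bool))).
No equations remain and no clash or occurs-check failure arose, so a unifier exists.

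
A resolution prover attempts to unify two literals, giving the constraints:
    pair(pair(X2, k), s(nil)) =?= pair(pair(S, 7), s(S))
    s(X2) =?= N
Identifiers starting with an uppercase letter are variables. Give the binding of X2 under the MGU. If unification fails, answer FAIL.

FAIL

Decompose pair/2: pair(X2, k) =?= pair(S, 7),  s(nil) =?= s(S).
Decompose pair/2: X2 =?= S,  k =?= 7.
Bind X2 := S; substituting into the one remaining equation that mentions X2 gives: s(S) =?= N.
Clash: constants k and 7 differ; no unifier exists.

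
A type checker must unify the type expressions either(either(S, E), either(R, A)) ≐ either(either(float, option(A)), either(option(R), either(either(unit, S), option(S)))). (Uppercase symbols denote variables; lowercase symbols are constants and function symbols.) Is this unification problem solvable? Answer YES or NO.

Decompose either/2: either(S, E) ≐ either(float, option(A)),  either(R, A) ≐ either(option(R), either(either(unit, S), option(S))).
Decompose either/2: S ≐ float,  E ≐ option(A).
Bind S := float; substituting into the one remaining equation that mentions S gives: either(R, A) ≐ either(option(R), either(either(unit, float), option(float))).
Bind E := option(A); no other remaining equation mentions E.
Decompose either/2: R ≐ option(R),  A ≐ either(either(unit, float), option(float)).
Occurs check fails: R occurs in option(R); the equation R ≐ option(R) has no finite solution.

NO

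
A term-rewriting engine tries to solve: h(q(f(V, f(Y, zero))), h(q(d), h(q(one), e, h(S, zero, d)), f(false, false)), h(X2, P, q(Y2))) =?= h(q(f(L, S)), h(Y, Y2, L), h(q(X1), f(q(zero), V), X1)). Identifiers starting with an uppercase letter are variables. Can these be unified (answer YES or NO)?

YES

Decompose h/3: q(f(V, f(Y, zero))) =?= q(f(L, S)),  h(q(d), h(q(one), e, h(S, zero, d)), f(false, false)) =?= h(Y, Y2, L),  h(X2, P, q(Y2)) =?= h(q(X1), f(q(zero), V), X1).
Decompose q/1: f(V, f(Y, zero)) =?= f(L, S).
Decompose f/2: V =?= L,  f(Y, zero) =?= S.
Bind V := L; substituting into the one remaining equation that mentions V gives: h(X2, P, q(Y2)) =?= h(q(X1), f(q(zero), L), X1).
Bind S := f(Y, zero); substituting into the one remaining equation that mentions S gives: h(q(d), h(q(one), e, h(f(Y, zero), zero, d)), f(false, false)) =?= h(Y, Y2, L).
Decompose h/3: q(d) =?= Y,  h(q(one), e, h(f(Y, zero), zero, d)) =?= Y2,  f(false, false) =?= L.
Bind Y := q(d); substituting into the one remaining equation that mentions Y gives: h(q(one), e, h(f(q(d), zero), zero, d)) =?= Y2. Substituting into the earlier binding gives S := f(q(d), zero).
Bind Y2 := h(q(one), e, h(f(q(d), zero), zero, d)); substituting into the one remaining equation that mentions Y2 gives: h(X2, P, q(h(q(one), e, h(f(q(d), zero), zero, d)))) =?= h(q(X1), f(q(zero), L), X1).
Bind L := f(false, false); substituting into the remaining equation gives: h(X2, P, q(h(q(one), e, h(f(q(d), zero), zero, d)))) =?= h(q(X1), f(q(zero), f(false, false)), X1). Substituting into the earlier binding gives V := f(false, false).
Decompose h/3: X2 =?= q(X1),  P =?= f(q(zero), f(false, false)),  q(h(q(one), e, h(f(q(d), zero), zero, d))) =?= X1.
Bind X2 := q(X1); no other remaining equation mentions X2.
Bind P := f(q(zero), f(false, false)); no other remaining equation mentions P.
Bind X1 := q(h(q(one), e, h(f(q(d), zero), zero, d))). Substituting into the earlier binding gives X2 := q(q(h(q(one), e, h(f(q(d), zero), zero, d)))).
No equations remain and no clash or occurs-check failure arose, so a unifier exists.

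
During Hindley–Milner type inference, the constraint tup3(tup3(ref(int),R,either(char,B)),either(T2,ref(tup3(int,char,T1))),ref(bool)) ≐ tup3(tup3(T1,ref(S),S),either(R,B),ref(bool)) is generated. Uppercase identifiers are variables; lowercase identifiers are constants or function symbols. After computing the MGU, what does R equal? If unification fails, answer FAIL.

Decompose tup3/3: tup3(ref(int),R,either(char,B)) ≐ tup3(T1,ref(S),S),  either(T2,ref(tup3(int,char,T1))) ≐ either(R,B),  ref(bool) ≐ ref(bool).
Decompose tup3/3: ref(int) ≐ T1,  R ≐ ref(S),  either(char,B) ≐ S.
Bind T1 := ref(int); substituting into the one remaining equation that mentions T1 gives: either(T2,ref(tup3(int,char,ref(int)))) ≐ either(R,B).
Bind R := ref(S); substituting into the one remaining equation that mentions R gives: either(T2,ref(tup3(int,char,ref(int)))) ≐ either(ref(S),B).
Bind S := either(char,B); substituting into the one remaining equation that mentions S gives: either(T2,ref(tup3(int,char,ref(int)))) ≐ either(ref(either(char,B)),B). Substituting into the earlier binding gives R := ref(either(char,B)).
Decompose either/2: T2 ≐ ref(either(char,B)),  ref(tup3(int,char,ref(int))) ≐ B.
Bind T2 := ref(either(char,B)); no other remaining equation mentions T2.
Bind B := ref(tup3(int,char,ref(int))); no other remaining equation mentions B. Substituting into the earlier bindings gives R := ref(either(char,ref(tup3(int,char,ref(int))))), S := either(char,ref(tup3(int,char,ref(int)))), T2 := ref(either(char,ref(tup3(int,char,ref(int))))).
Delete trivial equation ref(bool) ≐ ref(bool).
MGU = { T1 := ref(int), R := ref(either(char,ref(tup3(int,char,ref(int))))), S := either(char,ref(tup3(int,char,ref(int)))), T2 := ref(either(char,ref(tup3(int,char,ref(int))))), B := ref(tup3(int,char,ref(int))) }, so R := ref(either(char,ref(tup3(int,char,ref(int))))).

ref(either(char,ref(tup3(int,char,ref(int)))))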